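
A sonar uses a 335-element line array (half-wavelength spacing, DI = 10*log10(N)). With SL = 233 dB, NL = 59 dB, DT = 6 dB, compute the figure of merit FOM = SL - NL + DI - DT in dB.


Step 1: DI = 10*log10(335) = 25.25 dB
Step 2: FOM = SL - NL + DI - DT = 233 - 59 + 25.25 - 6 = 193.25

193.25 dB


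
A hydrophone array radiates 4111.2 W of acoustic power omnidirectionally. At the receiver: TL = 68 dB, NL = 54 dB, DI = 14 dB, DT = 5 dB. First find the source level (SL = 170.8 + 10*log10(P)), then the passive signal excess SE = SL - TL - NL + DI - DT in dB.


Step 1: SL = 170.8 + 10*log10(4111.2) = 206.94 dB
Step 2: SE = SL - TL - NL + DI - DT = 206.94 - 68 - 54 + 14 - 5 = 93.94

93.94 dB


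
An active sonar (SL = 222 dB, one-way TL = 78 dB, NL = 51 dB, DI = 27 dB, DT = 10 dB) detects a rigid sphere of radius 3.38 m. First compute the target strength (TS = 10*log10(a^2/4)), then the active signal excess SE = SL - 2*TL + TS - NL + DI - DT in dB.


Step 1: TS = 10*log10(3.38^2/4) = 4.56 dB
Step 2: SE = SL - 2*TL + TS - NL + DI - DT = 222 - 2*78 + (4.56) - 51 + 27 - 10 = 36.56

36.56 dB


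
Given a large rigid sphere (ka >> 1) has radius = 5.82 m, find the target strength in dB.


TS = 10*log10(5.82^2 / 4) = 10*log10(8.4681) = 9.28

9.28 dB


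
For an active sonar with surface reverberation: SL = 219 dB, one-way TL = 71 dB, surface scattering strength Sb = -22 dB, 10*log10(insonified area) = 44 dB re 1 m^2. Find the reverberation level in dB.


RL = SL - 2*TL + Sb + 10*log10(A) = 219 - 2*71 + (-22) + 44 = 99

99 dB


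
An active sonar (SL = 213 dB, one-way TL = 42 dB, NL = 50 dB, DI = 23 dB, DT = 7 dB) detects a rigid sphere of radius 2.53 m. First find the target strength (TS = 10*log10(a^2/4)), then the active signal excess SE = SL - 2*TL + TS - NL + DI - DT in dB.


Step 1: TS = 10*log10(2.53^2/4) = 2.04 dB
Step 2: SE = SL - 2*TL + TS - NL + DI - DT = 213 - 2*42 + (2.04) - 50 + 23 - 7 = 97.04

97.04 dB


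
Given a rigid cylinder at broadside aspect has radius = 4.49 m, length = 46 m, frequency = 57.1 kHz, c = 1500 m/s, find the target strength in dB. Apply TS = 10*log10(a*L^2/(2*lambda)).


52.57 dB


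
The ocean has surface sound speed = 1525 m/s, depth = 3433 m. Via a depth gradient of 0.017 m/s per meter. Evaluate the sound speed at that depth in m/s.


1583.361 m/s


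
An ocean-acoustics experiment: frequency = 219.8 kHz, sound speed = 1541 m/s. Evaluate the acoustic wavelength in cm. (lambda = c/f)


lambda = c/f = 1541 / 219800 = 0.007 m = 0.7 cm

0.7 cm


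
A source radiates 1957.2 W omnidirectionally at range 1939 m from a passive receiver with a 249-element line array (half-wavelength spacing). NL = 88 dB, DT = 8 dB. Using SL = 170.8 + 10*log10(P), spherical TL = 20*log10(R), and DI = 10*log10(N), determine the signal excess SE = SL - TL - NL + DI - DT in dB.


65.93 dB


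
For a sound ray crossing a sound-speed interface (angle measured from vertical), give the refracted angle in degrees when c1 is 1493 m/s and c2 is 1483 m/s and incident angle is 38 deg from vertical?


sin(theta2) = (c2/c1)*sin(theta1) = (1483/1493)*sin(38 deg) = 0.61154
theta2 = arcsin(0.61154) = 37.7

37.7 deg


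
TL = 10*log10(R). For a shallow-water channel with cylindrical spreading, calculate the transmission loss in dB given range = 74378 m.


TL = 10*log10(74378) = 48.71

48.71 dB


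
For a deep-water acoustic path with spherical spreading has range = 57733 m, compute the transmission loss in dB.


TL = 20*log10(57733) = 95.23

95.23 dB


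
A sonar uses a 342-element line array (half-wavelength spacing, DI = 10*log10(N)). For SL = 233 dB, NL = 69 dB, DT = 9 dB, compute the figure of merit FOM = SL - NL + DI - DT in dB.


Step 1: DI = 10*log10(342) = 25.34 dB
Step 2: FOM = SL - NL + DI - DT = 233 - 69 + 25.34 - 9 = 180.34

180.34 dB


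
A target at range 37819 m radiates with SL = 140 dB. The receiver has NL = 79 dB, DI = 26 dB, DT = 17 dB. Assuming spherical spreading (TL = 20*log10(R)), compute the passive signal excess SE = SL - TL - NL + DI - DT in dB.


-21.55 dB


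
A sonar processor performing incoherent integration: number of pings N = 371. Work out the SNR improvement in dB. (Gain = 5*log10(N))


12.85 dB


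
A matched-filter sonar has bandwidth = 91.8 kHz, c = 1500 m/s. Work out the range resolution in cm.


dR = c/(2*BW) = 1500 / (2 * 91.8e3) = 0.0082 m = 0.82 cm

0.82 cm


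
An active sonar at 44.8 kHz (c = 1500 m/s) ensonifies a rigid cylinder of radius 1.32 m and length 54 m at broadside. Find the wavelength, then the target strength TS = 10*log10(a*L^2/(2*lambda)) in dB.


Step 1: lambda = c/f = 1500/44800 = 0.03348 m
Step 2: TS = 10*log10(a*L^2/(2*lambda)) = 10*log10(1.32*54^2/(2*0.03348)) = 47.6

47.6 dB


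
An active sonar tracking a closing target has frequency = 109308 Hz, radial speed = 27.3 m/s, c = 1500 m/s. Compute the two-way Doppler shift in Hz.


fd = 2*f*v/c = 2 * 109308 * 27.3 / 1500 = 3978.81

3978.81 Hz


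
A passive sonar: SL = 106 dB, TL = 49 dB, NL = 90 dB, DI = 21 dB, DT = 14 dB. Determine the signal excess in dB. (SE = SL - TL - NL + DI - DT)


-26 dB


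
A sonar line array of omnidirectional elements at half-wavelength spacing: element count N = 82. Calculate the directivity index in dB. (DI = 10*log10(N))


DI = 10*log10(82) = 19.14

19.14 dB


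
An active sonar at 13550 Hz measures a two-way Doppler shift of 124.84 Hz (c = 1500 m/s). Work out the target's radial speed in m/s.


6.91 m/s


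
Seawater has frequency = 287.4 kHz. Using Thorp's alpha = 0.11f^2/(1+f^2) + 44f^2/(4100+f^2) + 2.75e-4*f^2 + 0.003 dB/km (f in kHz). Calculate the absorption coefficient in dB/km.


f^2 = 82598.76
alpha = 0.11*82598.76/(1+82598.76) + 44*82598.76/(4100+82598.76) + 2.75e-4*82598.76 + 0.003 = 64.747

64.747 dB/km


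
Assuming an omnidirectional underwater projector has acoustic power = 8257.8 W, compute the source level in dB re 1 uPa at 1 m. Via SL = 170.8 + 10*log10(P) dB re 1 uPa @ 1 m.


209.97 dB


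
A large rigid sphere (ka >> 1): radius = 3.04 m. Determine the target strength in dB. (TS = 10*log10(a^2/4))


TS = 10*log10(3.04^2 / 4) = 10*log10(2.3104) = 3.64

3.64 dB


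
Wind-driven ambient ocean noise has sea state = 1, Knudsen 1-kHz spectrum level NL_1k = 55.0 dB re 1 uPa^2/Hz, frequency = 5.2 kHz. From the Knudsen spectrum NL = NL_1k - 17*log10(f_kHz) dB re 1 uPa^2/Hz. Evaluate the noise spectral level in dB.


42.83 dB


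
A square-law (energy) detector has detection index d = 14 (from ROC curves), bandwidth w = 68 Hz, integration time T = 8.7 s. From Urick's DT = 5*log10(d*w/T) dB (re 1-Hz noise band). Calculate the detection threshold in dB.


DT = 5*log10(d*w/T) = 5*log10(14 * 68 / 8.7) = 5*log10(109.43) = 10.2

10.2 dB


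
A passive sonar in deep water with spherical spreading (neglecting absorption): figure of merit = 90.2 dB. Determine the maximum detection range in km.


At max range FOM = TL, so 20*log10(R) = 90.2
R = 10^(90.2/20) = 32359.37 m = 32.36 km

32.36 km


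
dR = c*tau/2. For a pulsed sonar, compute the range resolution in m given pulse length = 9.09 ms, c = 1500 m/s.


dR = c*tau/2 = 1500 * 9.09e-3 / 2 = 6.8175

6.8175 m


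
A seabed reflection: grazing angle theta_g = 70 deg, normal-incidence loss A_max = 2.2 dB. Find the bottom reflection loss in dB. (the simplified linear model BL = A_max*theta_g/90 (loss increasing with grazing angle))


BL = A_max * theta_g / 90 = 2.2 * 70 / 90 = 1.71

1.71 dB


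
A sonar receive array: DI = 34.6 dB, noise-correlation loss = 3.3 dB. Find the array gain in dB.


AG = DI - L_corr = 34.6 - 3.3 = 31.3

31.3 dB


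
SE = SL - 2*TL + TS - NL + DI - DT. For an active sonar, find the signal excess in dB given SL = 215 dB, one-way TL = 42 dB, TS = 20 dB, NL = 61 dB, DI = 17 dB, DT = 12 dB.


SE = SL - 2*TL + TS - NL + DI - DT = 215 - 2*42 + (20) - 61 + 17 - 12 = 95

95 dB


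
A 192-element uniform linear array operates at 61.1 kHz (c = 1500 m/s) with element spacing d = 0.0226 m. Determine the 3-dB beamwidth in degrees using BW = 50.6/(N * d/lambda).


Step 1: lambda = 1500/61100 = 0.02455 m
Step 2: d/lambda = 0.0226/0.02455 = 0.9206
Step 3: BW = 50.6/(N * d/lambda) = 50.6/(192 * 0.9206) = 0.29

0.29 deg


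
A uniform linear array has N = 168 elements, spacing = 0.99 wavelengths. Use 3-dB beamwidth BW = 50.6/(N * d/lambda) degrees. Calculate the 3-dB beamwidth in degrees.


BW = 50.6 / (168 * 0.99) = 50.6 / 166.32 = 0.3

0.3 deg


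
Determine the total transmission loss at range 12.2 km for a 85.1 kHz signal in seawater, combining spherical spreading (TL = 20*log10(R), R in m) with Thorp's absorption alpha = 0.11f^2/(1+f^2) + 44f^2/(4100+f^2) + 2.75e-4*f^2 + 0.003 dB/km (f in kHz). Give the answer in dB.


450.16 dB


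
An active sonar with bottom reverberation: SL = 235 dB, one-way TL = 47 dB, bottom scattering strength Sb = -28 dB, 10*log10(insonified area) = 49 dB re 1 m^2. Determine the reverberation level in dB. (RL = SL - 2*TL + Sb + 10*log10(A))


RL = SL - 2*TL + Sb + 10*log10(A) = 235 - 2*47 + (-28) + 49 = 162

162 dB


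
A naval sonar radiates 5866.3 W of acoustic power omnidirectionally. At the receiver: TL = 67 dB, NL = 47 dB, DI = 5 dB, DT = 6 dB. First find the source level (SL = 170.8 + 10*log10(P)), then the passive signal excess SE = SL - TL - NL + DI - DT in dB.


Step 1: SL = 170.8 + 10*log10(5866.3) = 208.48 dB
Step 2: SE = SL - TL - NL + DI - DT = 208.48 - 67 - 47 + 5 - 6 = 93.48

93.48 dB


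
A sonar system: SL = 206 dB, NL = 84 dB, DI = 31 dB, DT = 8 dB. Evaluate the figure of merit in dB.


145 dB


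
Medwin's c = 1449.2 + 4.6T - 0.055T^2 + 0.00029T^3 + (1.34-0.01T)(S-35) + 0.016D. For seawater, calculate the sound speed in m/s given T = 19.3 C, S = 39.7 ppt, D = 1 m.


1524.98 m/s


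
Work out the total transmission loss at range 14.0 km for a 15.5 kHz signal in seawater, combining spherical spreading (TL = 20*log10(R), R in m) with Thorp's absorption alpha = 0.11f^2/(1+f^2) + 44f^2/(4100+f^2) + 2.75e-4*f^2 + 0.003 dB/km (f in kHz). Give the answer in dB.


Step 1 (Thorp): alpha = 0.11*240.25/(1+240.25) + 44*240.25/(4100+240.25) + 2.75e-4*240.25 + 0.003 = 2.6142 dB/km
Step 2: TL_spread = 20*log10(14000) = 82.92 dB
Step 3: TL_abs = alpha*R = 2.6142 * 14.0 = 36.6 dB
Step 4: TL_total = 82.92 + 36.6 = 119.52

119.52 dB


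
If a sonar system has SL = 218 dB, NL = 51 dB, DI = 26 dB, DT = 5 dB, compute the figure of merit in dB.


188 dB


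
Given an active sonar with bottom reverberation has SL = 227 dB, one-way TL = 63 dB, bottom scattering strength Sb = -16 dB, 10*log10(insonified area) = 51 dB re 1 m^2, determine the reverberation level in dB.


RL = SL - 2*TL + Sb + 10*log10(A) = 227 - 2*63 + (-16) + 51 = 136

136 dB


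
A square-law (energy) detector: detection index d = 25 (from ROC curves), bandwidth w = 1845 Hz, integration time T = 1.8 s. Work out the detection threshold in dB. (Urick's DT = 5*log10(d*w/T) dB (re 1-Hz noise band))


DT = 5*log10(d*w/T) = 5*log10(25 * 1845 / 1.8) = 5*log10(25625.0) = 22.04

22.04 dB


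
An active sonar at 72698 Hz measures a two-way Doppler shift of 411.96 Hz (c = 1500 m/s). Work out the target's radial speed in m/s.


From fd = 2*f*v/c, v = c*fd/(2*f) = 1500 * 411.96 / (2*72698) = 4.25

4.25 m/s


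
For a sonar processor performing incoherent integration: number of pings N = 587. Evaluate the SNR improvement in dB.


Gain = 5*log10(587) = 13.84

13.84 dB


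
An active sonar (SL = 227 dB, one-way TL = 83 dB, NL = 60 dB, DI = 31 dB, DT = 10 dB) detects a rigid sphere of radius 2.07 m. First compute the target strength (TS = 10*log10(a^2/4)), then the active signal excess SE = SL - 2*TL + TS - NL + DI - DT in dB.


Step 1: TS = 10*log10(2.07^2/4) = 0.3 dB
Step 2: SE = SL - 2*TL + TS - NL + DI - DT = 227 - 2*83 + (0.3) - 60 + 31 - 10 = 22.3

22.3 dB


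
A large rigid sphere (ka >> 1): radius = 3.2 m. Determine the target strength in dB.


TS = 10*log10(3.2^2 / 4) = 10*log10(2.56) = 4.08

4.08 dB


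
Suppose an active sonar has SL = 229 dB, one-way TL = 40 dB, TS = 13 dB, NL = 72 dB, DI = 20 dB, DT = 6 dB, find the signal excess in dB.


SE = SL - 2*TL + TS - NL + DI - DT = 229 - 2*40 + (13) - 72 + 20 - 6 = 104

104 dB


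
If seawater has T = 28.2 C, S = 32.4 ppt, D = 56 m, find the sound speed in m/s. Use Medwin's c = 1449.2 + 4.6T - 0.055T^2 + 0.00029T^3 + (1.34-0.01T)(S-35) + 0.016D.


c = 1449.2 + 4.6*28.2 - 0.055*28.2^2 + 0.00029*28.2^3 + (1.34 - 0.01*28.2)*(32.4 - 35) + 0.016*56 = 1539.83

1539.83 m/s


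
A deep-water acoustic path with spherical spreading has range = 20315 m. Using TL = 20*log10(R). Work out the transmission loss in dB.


86.16 dB


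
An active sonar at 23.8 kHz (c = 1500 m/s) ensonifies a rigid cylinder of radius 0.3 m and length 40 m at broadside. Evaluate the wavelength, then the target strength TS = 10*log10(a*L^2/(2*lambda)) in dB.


Step 1: lambda = c/f = 1500/23800 = 0.06303 m
Step 2: TS = 10*log10(a*L^2/(2*lambda)) = 10*log10(0.3*40^2/(2*0.06303)) = 35.81

35.81 dB


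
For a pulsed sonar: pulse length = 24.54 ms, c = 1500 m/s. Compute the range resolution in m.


18.405 m


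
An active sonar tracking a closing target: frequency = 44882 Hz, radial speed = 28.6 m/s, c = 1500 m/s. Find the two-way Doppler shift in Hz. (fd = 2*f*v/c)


fd = 2*f*v/c = 2 * 44882 * 28.6 / 1500 = 1711.5

1711.5 Hz


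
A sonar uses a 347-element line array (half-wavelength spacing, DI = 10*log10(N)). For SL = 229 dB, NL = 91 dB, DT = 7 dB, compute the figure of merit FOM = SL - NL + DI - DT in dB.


Step 1: DI = 10*log10(347) = 25.4 dB
Step 2: FOM = SL - NL + DI - DT = 229 - 91 + 25.4 - 7 = 156.4

156.4 dB


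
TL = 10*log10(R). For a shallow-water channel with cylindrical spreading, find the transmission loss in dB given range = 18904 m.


TL = 10*log10(18904) = 42.77

42.77 dB


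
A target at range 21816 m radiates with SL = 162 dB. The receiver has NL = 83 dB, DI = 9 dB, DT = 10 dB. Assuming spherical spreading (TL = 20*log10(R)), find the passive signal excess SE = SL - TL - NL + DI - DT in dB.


Step 1: TL = 20*log10(21816) = 86.78 dB
Step 2: SE = 162 - 86.78 - 83 + 9 - 10 = -8.78

-8.78 dB


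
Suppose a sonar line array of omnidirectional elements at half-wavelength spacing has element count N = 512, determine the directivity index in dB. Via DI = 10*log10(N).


27.09 dB


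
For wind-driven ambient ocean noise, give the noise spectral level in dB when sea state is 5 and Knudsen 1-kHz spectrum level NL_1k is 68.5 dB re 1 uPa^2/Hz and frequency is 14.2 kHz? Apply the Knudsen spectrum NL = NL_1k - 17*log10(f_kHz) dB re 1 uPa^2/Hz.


NL = NL_1k - 17*log10(f_kHz) = 68.5 - 17*log10(14.2) = 68.5 - (19.59) = 48.91

48.91 dB


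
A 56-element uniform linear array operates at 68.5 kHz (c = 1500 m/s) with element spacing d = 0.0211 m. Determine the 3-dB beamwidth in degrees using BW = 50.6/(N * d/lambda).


Step 1: lambda = 1500/68500 = 0.0219 m
Step 2: d/lambda = 0.0211/0.0219 = 0.9635
Step 3: BW = 50.6/(N * d/lambda) = 50.6/(56 * 0.9635) = 0.94

0.94 deg


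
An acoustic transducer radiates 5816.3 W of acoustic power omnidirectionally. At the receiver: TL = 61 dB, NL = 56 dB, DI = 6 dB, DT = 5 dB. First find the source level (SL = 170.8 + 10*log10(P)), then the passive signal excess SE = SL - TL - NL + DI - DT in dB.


Step 1: SL = 170.8 + 10*log10(5816.3) = 208.45 dB
Step 2: SE = SL - TL - NL + DI - DT = 208.45 - 61 - 56 + 6 - 5 = 92.45

92.45 dB


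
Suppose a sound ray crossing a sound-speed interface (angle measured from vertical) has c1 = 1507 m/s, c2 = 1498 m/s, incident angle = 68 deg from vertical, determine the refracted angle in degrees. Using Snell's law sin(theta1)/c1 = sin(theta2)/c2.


sin(theta2) = (c2/c1)*sin(theta1) = (1498/1507)*sin(68 deg) = 0.92165
theta2 = arcsin(0.92165) = 67.17

67.17 deg


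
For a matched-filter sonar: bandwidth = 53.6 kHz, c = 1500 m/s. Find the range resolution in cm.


dR = c/(2*BW) = 1500 / (2 * 53.6e3) = 0.014 m = 1.4 cm

1.4 cm


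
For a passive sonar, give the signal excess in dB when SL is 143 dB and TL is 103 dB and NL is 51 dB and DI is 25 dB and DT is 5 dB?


SE = SL - TL - NL + DI - DT = 143 - 103 - 51 + 25 - 5 = 9

9 dB


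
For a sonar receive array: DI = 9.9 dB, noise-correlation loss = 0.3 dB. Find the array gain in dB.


AG = DI - L_corr = 9.9 - 0.3 = 9.6

9.6 dB


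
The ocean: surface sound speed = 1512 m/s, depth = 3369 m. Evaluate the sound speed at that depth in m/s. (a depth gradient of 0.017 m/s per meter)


c = 1512 + 0.017 * 3369 = 1569.273

1569.273 m/s


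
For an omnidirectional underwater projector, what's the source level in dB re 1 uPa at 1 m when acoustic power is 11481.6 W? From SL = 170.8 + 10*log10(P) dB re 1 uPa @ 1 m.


SL = 170.8 + 10*log10(11481.6) = 170.8 + 40.6 = 211.4

211.4 dB


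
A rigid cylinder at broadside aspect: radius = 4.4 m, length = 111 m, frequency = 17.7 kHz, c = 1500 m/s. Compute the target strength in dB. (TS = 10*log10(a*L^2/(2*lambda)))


55.05 dB


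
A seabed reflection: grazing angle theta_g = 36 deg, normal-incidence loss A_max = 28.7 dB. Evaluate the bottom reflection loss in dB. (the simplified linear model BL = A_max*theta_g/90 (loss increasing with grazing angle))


BL = A_max * theta_g / 90 = 28.7 * 36 / 90 = 11.48

11.48 dB


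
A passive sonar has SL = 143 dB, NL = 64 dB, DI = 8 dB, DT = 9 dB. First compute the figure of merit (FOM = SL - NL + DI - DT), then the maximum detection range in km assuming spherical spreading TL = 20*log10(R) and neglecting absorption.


Step 1: FOM = SL - NL + DI - DT = 143 - 64 + 8 - 9 = 78 dB
Step 2: at max range FOM = TL = 20*log10(R), so R = 10^(78/20) = 7943.28 m = 7.94 km

7.94 km


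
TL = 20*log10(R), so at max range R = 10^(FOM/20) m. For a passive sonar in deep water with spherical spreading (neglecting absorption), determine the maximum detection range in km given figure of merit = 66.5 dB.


At max range FOM = TL, so 20*log10(R) = 66.5
R = 10^(66.5/20) = 2113.49 m = 2.11 km

2.11 km


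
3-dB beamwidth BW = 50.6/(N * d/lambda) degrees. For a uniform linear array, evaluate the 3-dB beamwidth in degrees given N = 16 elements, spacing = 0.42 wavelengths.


7.53 deg


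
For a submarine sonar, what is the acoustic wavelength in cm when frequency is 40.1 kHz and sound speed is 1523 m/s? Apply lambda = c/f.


lambda = c/f = 1523 / 40100 = 0.038 m = 3.8 cm

3.8 cm


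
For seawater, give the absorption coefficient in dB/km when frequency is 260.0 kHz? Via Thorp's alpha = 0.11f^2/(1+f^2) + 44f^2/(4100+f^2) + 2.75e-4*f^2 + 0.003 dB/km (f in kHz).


f^2 = 67600.0
alpha = 0.11*67600.0/(1+67600.0) + 44*67600.0/(4100+67600.0) + 2.75e-4*67600.0 + 0.003 = 60.187

60.187 dB/km


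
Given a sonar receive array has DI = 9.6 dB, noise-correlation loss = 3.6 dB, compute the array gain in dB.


AG = DI - L_corr = 9.6 - 3.6 = 6.0

6.0 dB


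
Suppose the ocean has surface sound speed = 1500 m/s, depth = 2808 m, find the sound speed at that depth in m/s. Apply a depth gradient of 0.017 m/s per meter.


c = 1500 + 0.017 * 2808 = 1547.736

1547.736 m/s


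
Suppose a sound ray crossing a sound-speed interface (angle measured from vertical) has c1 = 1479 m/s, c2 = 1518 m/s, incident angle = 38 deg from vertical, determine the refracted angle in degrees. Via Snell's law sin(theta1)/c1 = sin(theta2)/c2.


39.19 deg


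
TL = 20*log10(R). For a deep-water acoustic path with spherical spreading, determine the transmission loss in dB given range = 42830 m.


TL = 20*log10(42830) = 92.63

92.63 dB


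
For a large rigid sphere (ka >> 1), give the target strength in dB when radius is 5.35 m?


TS = 10*log10(5.35^2 / 4) = 10*log10(7.155625) = 8.55

8.55 dB


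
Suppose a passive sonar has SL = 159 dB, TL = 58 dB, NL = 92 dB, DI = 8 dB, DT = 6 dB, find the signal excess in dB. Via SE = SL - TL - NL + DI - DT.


11 dB


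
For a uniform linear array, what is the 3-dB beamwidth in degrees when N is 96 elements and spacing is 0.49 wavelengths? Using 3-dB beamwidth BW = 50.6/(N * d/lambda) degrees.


BW = 50.6 / (96 * 0.49) = 50.6 / 47.04 = 1.08

1.08 deg


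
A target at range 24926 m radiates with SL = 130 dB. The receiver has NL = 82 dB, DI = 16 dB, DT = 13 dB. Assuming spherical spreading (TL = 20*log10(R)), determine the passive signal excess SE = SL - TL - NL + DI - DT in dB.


Step 1: TL = 20*log10(24926) = 87.93 dB
Step 2: SE = 130 - 87.93 - 82 + 16 - 13 = -36.93

-36.93 dB


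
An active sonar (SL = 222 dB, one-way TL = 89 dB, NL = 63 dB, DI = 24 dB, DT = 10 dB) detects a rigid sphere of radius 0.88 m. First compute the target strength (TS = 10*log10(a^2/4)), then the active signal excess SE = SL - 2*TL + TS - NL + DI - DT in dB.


Step 1: TS = 10*log10(0.88^2/4) = -7.13 dB
Step 2: SE = SL - 2*TL + TS - NL + DI - DT = 222 - 2*89 + (-7.13) - 63 + 24 - 10 = -12.13

-12.13 dB


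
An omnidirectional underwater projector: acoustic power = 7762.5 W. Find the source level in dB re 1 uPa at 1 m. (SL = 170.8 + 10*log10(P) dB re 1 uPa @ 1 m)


SL = 170.8 + 10*log10(7762.5) = 170.8 + 38.9 = 209.7

209.7 dB


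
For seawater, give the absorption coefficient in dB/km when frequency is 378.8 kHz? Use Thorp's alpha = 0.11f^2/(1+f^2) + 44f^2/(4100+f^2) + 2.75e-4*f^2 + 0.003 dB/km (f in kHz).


82.35 dB/km


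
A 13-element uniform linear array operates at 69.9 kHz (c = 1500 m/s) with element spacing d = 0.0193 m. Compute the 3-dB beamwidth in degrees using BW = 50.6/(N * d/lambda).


Step 1: lambda = 1500/69900 = 0.02146 m
Step 2: d/lambda = 0.0193/0.02146 = 0.8993
Step 3: BW = 50.6/(N * d/lambda) = 50.6/(13 * 0.8993) = 4.33

4.33 deg


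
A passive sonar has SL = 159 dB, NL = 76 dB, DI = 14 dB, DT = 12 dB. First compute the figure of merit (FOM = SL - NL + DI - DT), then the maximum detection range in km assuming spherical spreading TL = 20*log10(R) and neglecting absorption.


Step 1: FOM = SL - NL + DI - DT = 159 - 76 + 14 - 12 = 85 dB
Step 2: at max range FOM = TL = 20*log10(R), so R = 10^(85/20) = 17782.79 m = 17.78 km

17.78 km


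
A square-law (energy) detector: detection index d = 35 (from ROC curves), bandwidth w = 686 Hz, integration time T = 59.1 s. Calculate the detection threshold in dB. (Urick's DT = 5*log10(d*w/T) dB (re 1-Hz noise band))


DT = 5*log10(d*w/T) = 5*log10(35 * 686 / 59.1) = 5*log10(406.26) = 13.04

13.04 dB


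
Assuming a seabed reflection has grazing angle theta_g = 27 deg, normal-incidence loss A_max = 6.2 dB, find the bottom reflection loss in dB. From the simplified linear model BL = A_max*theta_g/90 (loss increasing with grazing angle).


BL = A_max * theta_g / 90 = 6.2 * 27 / 90 = 1.86

1.86 dB


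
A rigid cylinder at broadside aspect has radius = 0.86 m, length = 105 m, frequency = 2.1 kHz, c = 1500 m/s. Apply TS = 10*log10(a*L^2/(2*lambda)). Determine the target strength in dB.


38.22 dB


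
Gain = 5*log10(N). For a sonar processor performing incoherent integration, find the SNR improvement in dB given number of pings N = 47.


Gain = 5*log10(47) = 8.36

8.36 dB


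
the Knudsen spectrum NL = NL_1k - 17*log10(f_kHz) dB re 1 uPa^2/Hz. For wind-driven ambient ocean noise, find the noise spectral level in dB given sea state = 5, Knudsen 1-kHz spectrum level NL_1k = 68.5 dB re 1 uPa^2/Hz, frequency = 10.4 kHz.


51.21 dB


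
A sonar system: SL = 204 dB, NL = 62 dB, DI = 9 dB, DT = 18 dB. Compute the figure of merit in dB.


133 dB


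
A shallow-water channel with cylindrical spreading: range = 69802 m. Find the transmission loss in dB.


TL = 10*log10(69802) = 48.44

48.44 dB


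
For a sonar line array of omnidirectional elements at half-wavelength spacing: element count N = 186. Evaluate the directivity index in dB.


22.7 dB


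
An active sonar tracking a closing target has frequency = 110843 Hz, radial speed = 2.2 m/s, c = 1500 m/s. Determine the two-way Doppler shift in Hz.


fd = 2*f*v/c = 2 * 110843 * 2.2 / 1500 = 325.14

325.14 Hz


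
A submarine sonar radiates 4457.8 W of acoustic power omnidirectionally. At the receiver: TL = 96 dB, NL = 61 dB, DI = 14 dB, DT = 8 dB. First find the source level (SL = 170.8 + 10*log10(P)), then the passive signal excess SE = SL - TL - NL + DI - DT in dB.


Step 1: SL = 170.8 + 10*log10(4457.8) = 207.29 dB
Step 2: SE = SL - TL - NL + DI - DT = 207.29 - 96 - 61 + 14 - 8 = 56.29

56.29 dB


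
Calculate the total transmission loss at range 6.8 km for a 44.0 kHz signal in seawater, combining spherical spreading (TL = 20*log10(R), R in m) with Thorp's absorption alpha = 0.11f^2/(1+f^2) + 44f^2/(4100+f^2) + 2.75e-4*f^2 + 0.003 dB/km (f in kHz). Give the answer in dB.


Step 1 (Thorp): alpha = 0.11*1936.0/(1+1936.0) + 44*1936.0/(4100+1936.0) + 2.75e-4*1936.0 + 0.003 = 14.758 dB/km
Step 2: TL_spread = 20*log10(6800) = 76.65 dB
Step 3: TL_abs = alpha*R = 14.758 * 6.8 = 100.35 dB
Step 4: TL_total = 76.65 + 100.35 = 177.0

177.0 dB


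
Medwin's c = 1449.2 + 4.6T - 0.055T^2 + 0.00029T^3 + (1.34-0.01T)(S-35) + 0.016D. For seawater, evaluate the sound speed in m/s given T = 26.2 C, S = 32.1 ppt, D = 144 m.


1536.36 m/s


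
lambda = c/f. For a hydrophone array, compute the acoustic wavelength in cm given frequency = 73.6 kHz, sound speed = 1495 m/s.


lambda = c/f = 1495 / 73600 = 0.0203 m = 2.03 cm

2.03 cm


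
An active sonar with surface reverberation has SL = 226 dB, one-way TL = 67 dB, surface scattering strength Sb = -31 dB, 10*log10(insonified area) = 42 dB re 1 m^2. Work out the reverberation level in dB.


RL = SL - 2*TL + Sb + 10*log10(A) = 226 - 2*67 + (-31) + 42 = 103

103 dB


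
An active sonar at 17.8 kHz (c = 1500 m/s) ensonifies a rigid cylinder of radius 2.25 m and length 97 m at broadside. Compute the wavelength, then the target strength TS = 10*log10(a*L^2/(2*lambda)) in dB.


Step 1: lambda = c/f = 1500/17800 = 0.08427 m
Step 2: TS = 10*log10(a*L^2/(2*lambda)) = 10*log10(2.25*97^2/(2*0.08427)) = 50.99

50.99 dB


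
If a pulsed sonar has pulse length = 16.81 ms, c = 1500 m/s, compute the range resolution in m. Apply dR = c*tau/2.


dR = c*tau/2 = 1500 * 16.81e-3 / 2 = 12.6075

12.6075 m


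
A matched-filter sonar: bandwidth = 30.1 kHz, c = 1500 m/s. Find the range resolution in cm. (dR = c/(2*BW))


2.49 cm


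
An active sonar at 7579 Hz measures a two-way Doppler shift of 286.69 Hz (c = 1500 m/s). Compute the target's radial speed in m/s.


From fd = 2*f*v/c, v = c*fd/(2*f) = 1500 * 286.69 / (2*7579) = 28.37

28.37 m/s


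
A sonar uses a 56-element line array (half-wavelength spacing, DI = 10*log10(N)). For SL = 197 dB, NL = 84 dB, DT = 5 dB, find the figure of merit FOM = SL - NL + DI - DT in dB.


Step 1: DI = 10*log10(56) = 17.48 dB
Step 2: FOM = SL - NL + DI - DT = 197 - 84 + 17.48 - 5 = 125.48

125.48 dB


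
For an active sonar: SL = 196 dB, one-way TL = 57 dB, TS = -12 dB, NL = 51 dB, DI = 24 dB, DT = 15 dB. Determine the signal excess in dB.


SE = SL - 2*TL + TS - NL + DI - DT = 196 - 2*57 + (-12) - 51 + 24 - 15 = 28

28 dB


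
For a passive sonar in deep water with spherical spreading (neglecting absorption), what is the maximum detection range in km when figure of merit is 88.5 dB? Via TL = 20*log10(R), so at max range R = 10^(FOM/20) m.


At max range FOM = TL, so 20*log10(R) = 88.5
R = 10^(88.5/20) = 26607.25 m = 26.61 km

26.61 km


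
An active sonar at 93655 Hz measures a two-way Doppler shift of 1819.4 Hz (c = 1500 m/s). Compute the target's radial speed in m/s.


From fd = 2*f*v/c, v = c*fd/(2*f) = 1500 * 1819.4 / (2*93655) = 14.57

14.57 m/s


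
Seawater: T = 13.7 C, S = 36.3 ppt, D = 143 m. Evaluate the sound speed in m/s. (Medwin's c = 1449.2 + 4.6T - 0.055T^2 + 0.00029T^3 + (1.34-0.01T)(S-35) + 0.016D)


1506.49 m/s


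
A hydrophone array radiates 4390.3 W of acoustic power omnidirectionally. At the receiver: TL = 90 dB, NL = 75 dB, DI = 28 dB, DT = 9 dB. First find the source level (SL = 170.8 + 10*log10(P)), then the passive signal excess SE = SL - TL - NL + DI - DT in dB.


Step 1: SL = 170.8 + 10*log10(4390.3) = 207.22 dB
Step 2: SE = SL - TL - NL + DI - DT = 207.22 - 90 - 75 + 28 - 9 = 61.22

61.22 dB


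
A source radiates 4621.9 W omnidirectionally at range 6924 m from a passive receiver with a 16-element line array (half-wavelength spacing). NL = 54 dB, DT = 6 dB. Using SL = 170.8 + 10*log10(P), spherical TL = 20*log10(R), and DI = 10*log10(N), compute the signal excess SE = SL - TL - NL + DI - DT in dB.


Step 1: SL = 170.8 + 10*log10(4621.9) = 207.45 dB
Step 2: TL = 20*log10(6924) = 76.81 dB
Step 3: DI = 10*log10(16) = 12.04 dB
Step 4: SE = SL - TL - NL + DI - DT = 207.45 - 76.81 - 54 + 12.04 - 6 = 82.68

82.68 dB


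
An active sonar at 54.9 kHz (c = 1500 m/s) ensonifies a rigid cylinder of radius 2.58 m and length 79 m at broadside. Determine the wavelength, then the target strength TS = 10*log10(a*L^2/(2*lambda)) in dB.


Step 1: lambda = c/f = 1500/54900 = 0.02732 m
Step 2: TS = 10*log10(a*L^2/(2*lambda)) = 10*log10(2.58*79^2/(2*0.02732)) = 54.69

54.69 dB


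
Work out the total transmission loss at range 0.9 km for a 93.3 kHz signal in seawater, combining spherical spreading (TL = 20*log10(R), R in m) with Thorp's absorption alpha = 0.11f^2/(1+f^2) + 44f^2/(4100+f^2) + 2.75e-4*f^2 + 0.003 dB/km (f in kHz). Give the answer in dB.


Step 1 (Thorp): alpha = 0.11*8704.89/(1+8704.89) + 44*8704.89/(4100+8704.89) + 2.75e-4*8704.89 + 0.003 = 32.4185 dB/km
Step 2: TL_spread = 20*log10(900) = 59.08 dB
Step 3: TL_abs = alpha*R = 32.4185 * 0.9 = 29.18 dB
Step 4: TL_total = 59.08 + 29.18 = 88.26

88.26 dB


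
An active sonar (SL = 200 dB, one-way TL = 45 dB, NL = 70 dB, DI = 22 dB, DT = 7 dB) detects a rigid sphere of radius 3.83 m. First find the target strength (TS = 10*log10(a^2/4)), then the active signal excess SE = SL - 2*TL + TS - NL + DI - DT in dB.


Step 1: TS = 10*log10(3.83^2/4) = 5.64 dB
Step 2: SE = SL - 2*TL + TS - NL + DI - DT = 200 - 2*45 + (5.64) - 70 + 22 - 7 = 60.64

60.64 dB


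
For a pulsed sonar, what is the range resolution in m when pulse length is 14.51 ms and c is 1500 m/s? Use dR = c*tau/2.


10.8825 m


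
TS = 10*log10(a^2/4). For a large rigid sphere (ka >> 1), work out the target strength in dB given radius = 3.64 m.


TS = 10*log10(3.64^2 / 4) = 10*log10(3.3124) = 5.2

5.2 dB


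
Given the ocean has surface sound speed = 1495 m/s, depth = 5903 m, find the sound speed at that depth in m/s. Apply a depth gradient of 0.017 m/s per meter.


c = 1495 + 0.017 * 5903 = 1595.351

1595.351 m/s


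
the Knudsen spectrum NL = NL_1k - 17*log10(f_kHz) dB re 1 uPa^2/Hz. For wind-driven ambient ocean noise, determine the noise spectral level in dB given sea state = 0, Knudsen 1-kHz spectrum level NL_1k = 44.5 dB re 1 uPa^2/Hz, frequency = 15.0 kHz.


NL = NL_1k - 17*log10(f_kHz) = 44.5 - 17*log10(15.0) = 44.5 - (19.99) = 24.51

24.51 dB


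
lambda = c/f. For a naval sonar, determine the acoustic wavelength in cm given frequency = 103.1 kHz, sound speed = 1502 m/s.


lambda = c/f = 1502 / 103100 = 0.0146 m = 1.46 cm

1.46 cm


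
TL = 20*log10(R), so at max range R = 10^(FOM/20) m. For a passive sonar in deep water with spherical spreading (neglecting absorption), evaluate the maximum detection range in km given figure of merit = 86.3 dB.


At max range FOM = TL, so 20*log10(R) = 86.3
R = 10^(86.3/20) = 20653.8 m = 20.65 km

20.65 km


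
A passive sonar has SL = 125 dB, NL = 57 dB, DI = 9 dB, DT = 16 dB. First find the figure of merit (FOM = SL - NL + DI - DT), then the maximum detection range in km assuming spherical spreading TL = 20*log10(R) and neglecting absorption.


Step 1: FOM = SL - NL + DI - DT = 125 - 57 + 9 - 16 = 61 dB
Step 2: at max range FOM = TL = 20*log10(R), so R = 10^(61/20) = 1122.02 m = 1.12 km

1.12 km


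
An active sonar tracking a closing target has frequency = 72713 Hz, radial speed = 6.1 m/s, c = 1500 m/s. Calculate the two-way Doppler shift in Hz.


fd = 2*f*v/c = 2 * 72713 * 6.1 / 1500 = 591.4

591.4 Hz


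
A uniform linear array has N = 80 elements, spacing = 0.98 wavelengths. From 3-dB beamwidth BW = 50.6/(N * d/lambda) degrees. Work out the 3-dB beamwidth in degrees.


BW = 50.6 / (80 * 0.98) = 50.6 / 78.4 = 0.65

0.65 deg


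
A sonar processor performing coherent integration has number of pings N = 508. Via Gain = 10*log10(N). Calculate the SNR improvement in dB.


Gain = 10*log10(508) = 27.06

27.06 dB


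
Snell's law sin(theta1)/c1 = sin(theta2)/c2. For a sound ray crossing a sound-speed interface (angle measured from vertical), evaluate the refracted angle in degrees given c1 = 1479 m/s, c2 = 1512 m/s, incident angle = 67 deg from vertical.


sin(theta2) = (c2/c1)*sin(theta1) = (1512/1479)*sin(67 deg) = 0.94104
theta2 = arcsin(0.94104) = 70.23

70.23 deg


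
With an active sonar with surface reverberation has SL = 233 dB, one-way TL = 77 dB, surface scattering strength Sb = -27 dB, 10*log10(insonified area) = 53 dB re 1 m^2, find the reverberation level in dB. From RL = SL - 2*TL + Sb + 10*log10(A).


RL = SL - 2*TL + Sb + 10*log10(A) = 233 - 2*77 + (-27) + 53 = 105

105 dB


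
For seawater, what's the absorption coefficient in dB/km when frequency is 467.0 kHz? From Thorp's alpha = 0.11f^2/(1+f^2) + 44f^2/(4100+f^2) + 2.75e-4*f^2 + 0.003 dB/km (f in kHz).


f^2 = 218089.0
alpha = 0.11*218089.0/(1+218089.0) + 44*218089.0/(4100+218089.0) + 2.75e-4*218089.0 + 0.003 = 103.276

103.276 dB/km


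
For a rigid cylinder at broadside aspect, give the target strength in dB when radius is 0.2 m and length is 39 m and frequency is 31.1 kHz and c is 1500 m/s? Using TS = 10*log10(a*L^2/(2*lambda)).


34.99 dB


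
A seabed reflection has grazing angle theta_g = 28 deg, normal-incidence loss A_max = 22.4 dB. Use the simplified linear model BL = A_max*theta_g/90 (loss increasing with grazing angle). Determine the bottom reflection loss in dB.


BL = A_max * theta_g / 90 = 22.4 * 28 / 90 = 6.97

6.97 dB


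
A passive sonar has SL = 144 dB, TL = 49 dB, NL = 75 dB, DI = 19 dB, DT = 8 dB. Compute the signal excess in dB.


SE = SL - TL - NL + DI - DT = 144 - 49 - 75 + 19 - 8 = 31

31 dB


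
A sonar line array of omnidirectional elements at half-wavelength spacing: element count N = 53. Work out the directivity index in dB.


17.24 dB


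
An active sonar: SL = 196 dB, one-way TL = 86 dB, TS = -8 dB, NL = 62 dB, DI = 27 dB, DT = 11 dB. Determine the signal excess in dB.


SE = SL - 2*TL + TS - NL + DI - DT = 196 - 2*86 + (-8) - 62 + 27 - 11 = -30

-30 dB


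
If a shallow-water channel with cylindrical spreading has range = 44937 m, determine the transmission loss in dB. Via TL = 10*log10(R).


TL = 10*log10(44937) = 46.53

46.53 dB


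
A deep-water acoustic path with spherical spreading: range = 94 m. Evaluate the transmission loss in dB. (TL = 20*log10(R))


39.46 dB


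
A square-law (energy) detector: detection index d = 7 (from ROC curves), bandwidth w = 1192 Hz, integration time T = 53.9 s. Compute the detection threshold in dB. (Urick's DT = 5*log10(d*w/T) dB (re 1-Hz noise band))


DT = 5*log10(d*w/T) = 5*log10(7 * 1192 / 53.9) = 5*log10(154.81) = 10.95

10.95 dB


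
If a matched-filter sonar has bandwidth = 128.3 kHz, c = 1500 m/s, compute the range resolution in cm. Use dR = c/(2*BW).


0.58 cm


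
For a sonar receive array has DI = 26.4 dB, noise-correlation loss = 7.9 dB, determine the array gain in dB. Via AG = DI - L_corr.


AG = DI - L_corr = 26.4 - 7.9 = 18.5

18.5 dB


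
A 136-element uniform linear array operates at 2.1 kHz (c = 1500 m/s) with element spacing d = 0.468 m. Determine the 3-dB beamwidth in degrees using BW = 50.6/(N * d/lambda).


Step 1: lambda = 1500/2100 = 0.71429 m
Step 2: d/lambda = 0.468/0.71429 = 0.6552
Step 3: BW = 50.6/(N * d/lambda) = 50.6/(136 * 0.6552) = 0.57

0.57 deg


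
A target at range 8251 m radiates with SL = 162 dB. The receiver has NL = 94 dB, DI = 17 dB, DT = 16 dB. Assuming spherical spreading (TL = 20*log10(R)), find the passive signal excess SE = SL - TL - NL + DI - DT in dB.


-9.33 dB


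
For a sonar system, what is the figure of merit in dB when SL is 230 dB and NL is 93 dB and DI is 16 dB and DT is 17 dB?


FOM = SL - NL + DI - DT = 230 - 93 + 16 - 17 = 136

136 dB


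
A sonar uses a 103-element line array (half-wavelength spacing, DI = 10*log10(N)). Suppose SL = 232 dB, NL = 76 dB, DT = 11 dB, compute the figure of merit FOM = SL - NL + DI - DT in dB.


165.13 dB


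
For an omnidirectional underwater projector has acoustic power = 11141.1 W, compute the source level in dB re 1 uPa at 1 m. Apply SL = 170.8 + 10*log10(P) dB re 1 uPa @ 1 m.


SL = 170.8 + 10*log10(11141.1) = 170.8 + 40.47 = 211.27

211.27 dB


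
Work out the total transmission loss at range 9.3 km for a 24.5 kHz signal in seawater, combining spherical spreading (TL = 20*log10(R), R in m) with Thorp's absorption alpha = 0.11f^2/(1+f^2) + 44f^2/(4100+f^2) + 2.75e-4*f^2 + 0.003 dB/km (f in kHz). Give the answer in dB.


Step 1 (Thorp): alpha = 0.11*600.25/(1+600.25) + 44*600.25/(4100+600.25) + 2.75e-4*600.25 + 0.003 = 5.8969 dB/km
Step 2: TL_spread = 20*log10(9300) = 79.37 dB
Step 3: TL_abs = alpha*R = 5.8969 * 9.3 = 54.84 dB
Step 4: TL_total = 79.37 + 54.84 = 134.21

134.21 dB


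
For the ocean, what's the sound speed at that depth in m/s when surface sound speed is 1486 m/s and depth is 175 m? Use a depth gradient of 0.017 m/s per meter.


1488.975 m/s


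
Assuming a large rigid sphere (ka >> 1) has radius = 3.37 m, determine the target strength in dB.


TS = 10*log10(3.37^2 / 4) = 10*log10(2.839225) = 4.53

4.53 dB


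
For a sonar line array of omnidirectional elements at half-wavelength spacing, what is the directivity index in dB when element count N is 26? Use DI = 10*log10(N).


14.15 dB


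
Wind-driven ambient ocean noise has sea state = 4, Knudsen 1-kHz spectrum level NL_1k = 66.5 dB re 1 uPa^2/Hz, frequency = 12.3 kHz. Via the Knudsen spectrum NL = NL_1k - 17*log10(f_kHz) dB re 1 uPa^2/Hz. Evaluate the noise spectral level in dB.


47.97 dB


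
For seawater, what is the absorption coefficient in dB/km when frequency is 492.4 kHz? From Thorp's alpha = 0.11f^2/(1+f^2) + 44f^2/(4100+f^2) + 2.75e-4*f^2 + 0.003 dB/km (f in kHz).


f^2 = 242457.76
alpha = 0.11*242457.76/(1+242457.76) + 44*242457.76/(4100+242457.76) + 2.75e-4*242457.76 + 0.003 = 110.057

110.057 dB/km


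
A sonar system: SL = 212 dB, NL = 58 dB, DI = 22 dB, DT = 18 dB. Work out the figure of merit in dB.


FOM = SL - NL + DI - DT = 212 - 58 + 22 - 18 = 158

158 dB


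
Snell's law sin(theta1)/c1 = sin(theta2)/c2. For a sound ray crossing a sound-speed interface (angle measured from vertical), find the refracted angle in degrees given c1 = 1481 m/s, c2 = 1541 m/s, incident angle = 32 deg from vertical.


sin(theta2) = (c2/c1)*sin(theta1) = (1541/1481)*sin(32 deg) = 0.55139
theta2 = arcsin(0.55139) = 33.46

33.46 deg


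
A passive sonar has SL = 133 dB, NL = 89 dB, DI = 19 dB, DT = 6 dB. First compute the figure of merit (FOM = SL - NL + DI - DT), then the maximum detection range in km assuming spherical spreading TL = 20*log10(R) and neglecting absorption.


Step 1: FOM = SL - NL + DI - DT = 133 - 89 + 19 - 6 = 57 dB
Step 2: at max range FOM = TL = 20*log10(R), so R = 10^(57/20) = 707.95 m = 0.71 km

0.71 km


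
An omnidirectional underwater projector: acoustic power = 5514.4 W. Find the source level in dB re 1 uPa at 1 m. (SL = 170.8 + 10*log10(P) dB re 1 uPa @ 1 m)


SL = 170.8 + 10*log10(5514.4) = 170.8 + 37.41 = 208.21

208.21 dB
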